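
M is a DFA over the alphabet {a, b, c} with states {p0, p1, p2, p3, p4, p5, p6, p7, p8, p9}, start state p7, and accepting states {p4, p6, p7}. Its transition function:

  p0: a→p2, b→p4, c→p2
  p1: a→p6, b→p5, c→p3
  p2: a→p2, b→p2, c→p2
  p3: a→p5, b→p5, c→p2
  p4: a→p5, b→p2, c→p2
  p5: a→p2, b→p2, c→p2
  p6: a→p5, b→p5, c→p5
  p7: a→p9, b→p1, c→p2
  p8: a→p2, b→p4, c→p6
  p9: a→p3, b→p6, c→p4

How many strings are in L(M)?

4

The useful subgraph on states {p1, p4, p6, p7, p9} is acyclic, so L(M) is finite; the longest accepting path visits 3 useful states, giving maximum string length 2.
Counting accepting paths from p7 by length: 1 of length 0, 3 of length 2. Total 4.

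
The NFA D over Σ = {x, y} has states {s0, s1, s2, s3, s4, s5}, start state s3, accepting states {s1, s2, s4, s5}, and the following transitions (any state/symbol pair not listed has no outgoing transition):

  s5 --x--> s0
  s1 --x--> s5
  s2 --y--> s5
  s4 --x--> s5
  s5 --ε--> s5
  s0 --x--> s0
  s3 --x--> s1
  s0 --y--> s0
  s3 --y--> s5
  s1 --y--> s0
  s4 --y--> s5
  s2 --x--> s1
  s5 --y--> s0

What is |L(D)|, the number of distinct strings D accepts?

The useful subgraph on states {s1, s3, s5} is acyclic, so L(D) is finite; the longest accepting path visits 3 useful states, giving maximum string length 2.
Counting accepting paths from s3 by length: 2 of length 1, 1 of length 2. Total 3.

3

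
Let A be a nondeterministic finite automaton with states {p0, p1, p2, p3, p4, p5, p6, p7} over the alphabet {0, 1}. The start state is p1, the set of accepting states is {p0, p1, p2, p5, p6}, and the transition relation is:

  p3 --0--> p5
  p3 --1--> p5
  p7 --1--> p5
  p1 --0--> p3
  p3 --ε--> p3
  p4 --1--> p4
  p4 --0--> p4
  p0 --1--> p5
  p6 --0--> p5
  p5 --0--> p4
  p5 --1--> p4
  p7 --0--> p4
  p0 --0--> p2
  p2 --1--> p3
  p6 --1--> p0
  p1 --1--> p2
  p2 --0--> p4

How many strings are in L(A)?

The useful subgraph on states {p1, p2, p3, p5} is acyclic, so L(A) is finite; the longest accepting path visits 4 useful states, giving maximum string length 3.
Counting accepting paths from p1 by length: 1 of length 0, 1 of length 1, 2 of length 2, 2 of length 3. Total 6.

6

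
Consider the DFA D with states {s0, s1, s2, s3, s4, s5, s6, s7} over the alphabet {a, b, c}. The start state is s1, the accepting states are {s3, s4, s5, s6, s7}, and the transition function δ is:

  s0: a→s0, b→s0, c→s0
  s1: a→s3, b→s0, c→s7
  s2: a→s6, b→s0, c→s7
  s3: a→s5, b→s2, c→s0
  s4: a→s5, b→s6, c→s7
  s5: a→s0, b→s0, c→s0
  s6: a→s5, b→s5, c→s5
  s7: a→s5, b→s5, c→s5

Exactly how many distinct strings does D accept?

14

The useful subgraph on states {s1, s2, s3, s5, s6, s7} is acyclic, so L(D) is finite; the longest accepting path visits 5 useful states, giving maximum string length 4.
Counting accepting paths from s1 by length: 2 of length 1, 4 of length 2, 2 of length 3, 6 of length 4. Total 14.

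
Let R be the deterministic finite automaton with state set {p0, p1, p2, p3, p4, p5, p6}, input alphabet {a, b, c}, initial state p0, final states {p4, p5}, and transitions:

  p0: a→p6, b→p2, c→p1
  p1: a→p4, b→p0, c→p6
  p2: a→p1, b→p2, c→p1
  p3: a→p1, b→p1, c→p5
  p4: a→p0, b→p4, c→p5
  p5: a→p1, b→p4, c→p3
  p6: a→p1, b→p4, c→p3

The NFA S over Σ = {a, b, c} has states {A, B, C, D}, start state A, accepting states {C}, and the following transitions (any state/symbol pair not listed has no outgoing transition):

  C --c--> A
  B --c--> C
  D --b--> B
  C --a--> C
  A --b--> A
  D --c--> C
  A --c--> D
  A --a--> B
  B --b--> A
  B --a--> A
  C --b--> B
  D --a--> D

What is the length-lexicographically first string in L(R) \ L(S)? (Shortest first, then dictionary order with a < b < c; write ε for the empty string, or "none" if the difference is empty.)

ab

The string ab is accepted by R but not by S.
No shorter string lies in the difference, and ab is the lexicographically first length-2 string in L(R) \ L(S).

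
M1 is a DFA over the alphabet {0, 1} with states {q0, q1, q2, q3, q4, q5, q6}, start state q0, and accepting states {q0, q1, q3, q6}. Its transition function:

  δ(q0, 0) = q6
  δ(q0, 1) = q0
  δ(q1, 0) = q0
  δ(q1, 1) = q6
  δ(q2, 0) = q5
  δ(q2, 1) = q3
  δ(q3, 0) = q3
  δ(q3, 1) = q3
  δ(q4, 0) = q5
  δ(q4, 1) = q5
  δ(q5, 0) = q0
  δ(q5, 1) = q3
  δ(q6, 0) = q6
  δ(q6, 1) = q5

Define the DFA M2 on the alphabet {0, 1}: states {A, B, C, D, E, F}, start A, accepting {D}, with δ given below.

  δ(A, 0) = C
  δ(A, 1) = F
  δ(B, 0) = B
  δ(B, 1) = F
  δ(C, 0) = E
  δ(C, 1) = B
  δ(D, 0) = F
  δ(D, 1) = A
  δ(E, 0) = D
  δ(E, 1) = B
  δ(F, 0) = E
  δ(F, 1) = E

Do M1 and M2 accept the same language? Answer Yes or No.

No

The empty string ε is accepted by M1 but rejected by M2.
So L(M1) ≠ L(M2).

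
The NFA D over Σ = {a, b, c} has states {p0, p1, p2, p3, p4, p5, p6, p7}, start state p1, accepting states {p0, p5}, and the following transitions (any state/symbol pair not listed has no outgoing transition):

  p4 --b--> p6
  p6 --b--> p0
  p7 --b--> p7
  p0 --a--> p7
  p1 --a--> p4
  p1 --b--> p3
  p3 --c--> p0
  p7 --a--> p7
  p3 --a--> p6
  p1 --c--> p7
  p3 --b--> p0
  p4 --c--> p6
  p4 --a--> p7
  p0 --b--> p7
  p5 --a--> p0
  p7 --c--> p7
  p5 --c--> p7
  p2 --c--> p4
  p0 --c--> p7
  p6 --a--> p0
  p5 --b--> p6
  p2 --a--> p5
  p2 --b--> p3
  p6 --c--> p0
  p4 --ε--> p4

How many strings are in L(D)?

11

The useful subgraph on states {p0, p1, p3, p4, p6} is acyclic, so L(D) is finite; the longest accepting path visits 4 useful states, giving maximum string length 3.
Counting accepting paths from p1 by length: 2 of length 2, 9 of length 3. Total 11.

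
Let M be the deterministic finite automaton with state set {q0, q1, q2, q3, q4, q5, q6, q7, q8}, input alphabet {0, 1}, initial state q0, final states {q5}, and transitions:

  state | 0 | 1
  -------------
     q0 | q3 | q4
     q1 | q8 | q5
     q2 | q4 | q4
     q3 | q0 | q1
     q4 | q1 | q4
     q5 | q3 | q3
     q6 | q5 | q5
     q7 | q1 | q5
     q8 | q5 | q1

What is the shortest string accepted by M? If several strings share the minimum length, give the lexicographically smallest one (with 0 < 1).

A breadth-first search from q0 reaches an accepting state first via the path q0 → q3 → q1 → q5 on input 011.
No string of length < 3 is accepted (BFS exhausts all shorter strings without reaching an accepting state), and 011 is the lexicographically least accepting string of length 3.

011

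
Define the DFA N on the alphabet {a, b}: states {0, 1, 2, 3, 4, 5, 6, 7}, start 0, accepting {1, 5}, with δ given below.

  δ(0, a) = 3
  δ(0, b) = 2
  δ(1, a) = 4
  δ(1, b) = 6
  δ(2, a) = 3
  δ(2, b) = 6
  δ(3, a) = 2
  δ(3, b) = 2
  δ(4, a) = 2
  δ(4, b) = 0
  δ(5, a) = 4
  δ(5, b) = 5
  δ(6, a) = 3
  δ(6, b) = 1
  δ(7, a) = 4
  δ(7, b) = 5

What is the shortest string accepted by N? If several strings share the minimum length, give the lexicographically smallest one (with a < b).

A breadth-first search from 0 reaches an accepting state first via the path 0 → 2 → 6 → 1 on input bbb.
No string of length < 3 is accepted (BFS exhausts all shorter strings without reaching an accepting state), and bbb is the lexicographically least accepting string of length 3.

bbb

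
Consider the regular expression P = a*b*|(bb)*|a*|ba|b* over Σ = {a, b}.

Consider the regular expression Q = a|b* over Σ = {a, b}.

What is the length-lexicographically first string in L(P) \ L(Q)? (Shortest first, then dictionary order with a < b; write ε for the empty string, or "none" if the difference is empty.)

The string aa is accepted by P but not by Q.
No shorter string lies in the difference, and aa is the lexicographically first length-2 string in L(P) \ L(Q).

aa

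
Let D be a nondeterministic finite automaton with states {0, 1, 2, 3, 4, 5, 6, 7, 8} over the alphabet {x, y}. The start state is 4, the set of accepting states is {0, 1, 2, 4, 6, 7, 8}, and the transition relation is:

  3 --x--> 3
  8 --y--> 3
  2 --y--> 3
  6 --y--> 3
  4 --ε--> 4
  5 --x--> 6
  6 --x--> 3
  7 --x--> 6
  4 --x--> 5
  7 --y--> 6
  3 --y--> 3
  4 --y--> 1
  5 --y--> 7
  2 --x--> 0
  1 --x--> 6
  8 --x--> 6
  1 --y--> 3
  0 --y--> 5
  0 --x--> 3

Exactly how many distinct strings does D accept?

The useful subgraph on states {1, 4, 5, 6, 7} is acyclic, so L(D) is finite; the longest accepting path visits 4 useful states, giving maximum string length 3.
Counting accepting paths from 4 by length: 1 of length 0, 1 of length 1, 3 of length 2, 2 of length 3. Total 7.

7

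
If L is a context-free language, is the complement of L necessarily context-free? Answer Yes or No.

CFLs are closed under union, so if they were also closed under complement they would be closed under intersection by De Morgan (L₁ ∩ L₂ is the complement of the union of the complements). But {aⁿbⁿcᵐ} ∩ {aᵐbⁿcⁿ} = {aⁿbⁿcⁿ} is not context-free although both operands are.

No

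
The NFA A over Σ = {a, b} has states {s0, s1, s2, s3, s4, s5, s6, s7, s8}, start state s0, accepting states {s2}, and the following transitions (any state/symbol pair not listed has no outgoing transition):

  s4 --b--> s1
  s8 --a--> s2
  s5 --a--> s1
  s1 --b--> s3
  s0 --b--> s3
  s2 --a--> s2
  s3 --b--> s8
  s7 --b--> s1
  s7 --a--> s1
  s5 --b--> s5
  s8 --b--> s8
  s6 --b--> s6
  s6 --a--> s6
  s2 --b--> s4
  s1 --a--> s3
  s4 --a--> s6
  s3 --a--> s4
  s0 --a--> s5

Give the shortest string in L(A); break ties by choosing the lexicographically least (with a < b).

A breadth-first search from s0 reaches an accepting state first via the path s0 → s3 → s8 → s2 on input bba.
No string of length < 3 is accepted (BFS exhausts all shorter strings without reaching an accepting state), and bba is the lexicographically least accepting string of length 3.

bba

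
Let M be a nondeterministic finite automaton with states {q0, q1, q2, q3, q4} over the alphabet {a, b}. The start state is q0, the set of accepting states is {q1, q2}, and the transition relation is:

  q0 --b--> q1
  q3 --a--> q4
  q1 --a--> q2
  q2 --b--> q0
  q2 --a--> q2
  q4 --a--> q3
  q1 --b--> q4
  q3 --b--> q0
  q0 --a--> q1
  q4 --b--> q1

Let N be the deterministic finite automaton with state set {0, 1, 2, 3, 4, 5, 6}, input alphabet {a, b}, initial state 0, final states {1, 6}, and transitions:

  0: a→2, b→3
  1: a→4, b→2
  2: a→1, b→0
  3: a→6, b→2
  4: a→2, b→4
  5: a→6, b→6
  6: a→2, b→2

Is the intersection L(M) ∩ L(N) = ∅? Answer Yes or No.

No

The string aa is accepted by both M and N.
Hence L(M) ∩ L(N) ≠ ∅.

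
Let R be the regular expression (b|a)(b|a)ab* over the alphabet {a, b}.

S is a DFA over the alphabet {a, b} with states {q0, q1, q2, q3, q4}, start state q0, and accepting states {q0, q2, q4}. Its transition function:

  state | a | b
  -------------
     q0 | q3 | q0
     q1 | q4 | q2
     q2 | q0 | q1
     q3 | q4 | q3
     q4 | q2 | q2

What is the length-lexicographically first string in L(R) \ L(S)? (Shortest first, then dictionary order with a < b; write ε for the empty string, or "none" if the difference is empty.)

bba

The string bba is accepted by R but not by S.
No shorter string lies in the difference, and bba is the lexicographically first length-3 string in L(R) \ L(S).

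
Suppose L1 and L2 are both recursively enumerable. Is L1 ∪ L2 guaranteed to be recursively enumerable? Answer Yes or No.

Yes

Simulate recognisers for L₁ and L₂ in parallel, alternating one step of each, and accept as soon as either accepts.
So the recursively enumerable languages are closed under union.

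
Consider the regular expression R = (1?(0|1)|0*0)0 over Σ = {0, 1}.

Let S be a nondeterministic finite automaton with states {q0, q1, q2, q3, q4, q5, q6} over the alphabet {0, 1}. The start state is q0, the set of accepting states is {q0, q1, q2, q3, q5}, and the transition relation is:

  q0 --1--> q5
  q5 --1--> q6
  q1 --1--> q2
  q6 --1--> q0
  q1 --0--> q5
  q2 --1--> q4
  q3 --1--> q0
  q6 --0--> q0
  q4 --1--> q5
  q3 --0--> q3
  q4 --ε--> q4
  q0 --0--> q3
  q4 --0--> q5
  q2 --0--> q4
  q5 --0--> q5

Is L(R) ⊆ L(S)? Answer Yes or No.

Converting the expression R to a DFA (subset construction, then merging equivalent states) gives the minimal DFA with states {r0, r1, r2, r3, r4, r5, r6, r7}, start state r0, accepting states {r3, r5, r7} and transitions r0: 0→r1, 1→r2; r1: 0→r3, 1→r4; r2: 0→r5, 1→r6; r3: 0→r3, 1→r4; r4: 0→r4, 1→r4; r5: 0→r7, 1→r4; r6: 0→r7, 1→r4; r7: 0→r4, 1→r4.
Exploring the product automaton R × S from the start pair (r0, q0), following both machines on each input symbol, reaches 12 state pairs: (r0, q0), (r1, q3), (r2, q5), (r3, q3), (r4, q0), (r5, q5), (r6, q6), (r4, q3), (r4, q5), (r7, q5), (r4, q6), (r7, q0).
R accepts in {r3, r5, r7} and S accepts in {q0, q1, q2, q3, q5}. The reachable pairs whose R-component is accepting are (r3, q3), (r5, q5), (r7, q5), (r7, q0); in each of them the S-component is accepting too, so the product for L(R) \ L(S) (R-component accepting, S-component rejecting) has no reachable accepting pair and the difference is empty.
Hence every string in L(R) is also in L(S).

Yes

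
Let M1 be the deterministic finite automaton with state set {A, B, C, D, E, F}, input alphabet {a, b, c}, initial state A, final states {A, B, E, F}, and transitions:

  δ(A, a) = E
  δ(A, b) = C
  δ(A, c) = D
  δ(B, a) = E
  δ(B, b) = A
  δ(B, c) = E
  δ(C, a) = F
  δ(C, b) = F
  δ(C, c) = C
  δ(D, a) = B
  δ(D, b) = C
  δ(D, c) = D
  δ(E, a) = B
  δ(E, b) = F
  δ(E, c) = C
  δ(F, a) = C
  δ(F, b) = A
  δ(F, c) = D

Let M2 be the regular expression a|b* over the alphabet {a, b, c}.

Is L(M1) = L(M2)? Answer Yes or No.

The string aa is accepted by M1 but rejected by M2.
So L(M1) ≠ L(M2).

No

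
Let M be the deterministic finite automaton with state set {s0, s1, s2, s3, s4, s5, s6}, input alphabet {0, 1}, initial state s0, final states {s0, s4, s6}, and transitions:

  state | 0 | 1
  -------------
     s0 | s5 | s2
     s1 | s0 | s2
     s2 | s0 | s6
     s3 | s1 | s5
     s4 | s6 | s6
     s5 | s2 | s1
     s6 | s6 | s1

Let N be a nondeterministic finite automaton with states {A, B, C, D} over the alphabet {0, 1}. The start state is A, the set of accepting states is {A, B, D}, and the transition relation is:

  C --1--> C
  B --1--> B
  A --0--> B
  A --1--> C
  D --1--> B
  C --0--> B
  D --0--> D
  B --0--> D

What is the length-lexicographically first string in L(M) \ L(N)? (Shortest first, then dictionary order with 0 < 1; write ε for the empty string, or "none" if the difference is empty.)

11

The string 11 is accepted by M but not by N.
No shorter string lies in the difference, and 11 is the lexicographically first length-2 string in L(M) \ L(N).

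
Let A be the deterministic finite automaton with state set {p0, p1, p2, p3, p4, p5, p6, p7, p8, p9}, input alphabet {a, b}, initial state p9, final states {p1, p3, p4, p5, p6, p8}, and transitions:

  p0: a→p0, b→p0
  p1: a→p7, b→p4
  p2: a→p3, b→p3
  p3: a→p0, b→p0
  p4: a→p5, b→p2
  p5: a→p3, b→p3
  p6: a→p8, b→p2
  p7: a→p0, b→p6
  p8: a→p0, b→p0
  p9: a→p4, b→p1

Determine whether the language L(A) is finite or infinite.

The useful states (reachable from p9 and able to reach an accepting state) are {p1, p2, p3, p4, p5, p6, p7, p8, p9}.
Restricted to these states the transition graph has no cycle, so every accepting path has bounded length and L is finite.

finite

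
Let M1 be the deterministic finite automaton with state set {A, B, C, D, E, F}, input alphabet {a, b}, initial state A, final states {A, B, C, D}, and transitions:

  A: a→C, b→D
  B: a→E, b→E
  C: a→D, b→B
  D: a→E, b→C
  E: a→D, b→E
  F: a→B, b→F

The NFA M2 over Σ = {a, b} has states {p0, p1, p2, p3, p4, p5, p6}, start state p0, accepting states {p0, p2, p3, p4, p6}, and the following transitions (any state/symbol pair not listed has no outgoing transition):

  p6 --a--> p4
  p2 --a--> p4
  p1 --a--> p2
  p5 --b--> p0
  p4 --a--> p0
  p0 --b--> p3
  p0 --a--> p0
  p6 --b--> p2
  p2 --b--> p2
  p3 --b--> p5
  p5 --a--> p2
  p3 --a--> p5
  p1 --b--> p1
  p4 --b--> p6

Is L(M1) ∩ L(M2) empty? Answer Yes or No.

The empty string ε is accepted by both M1 and M2.
Hence L(M1) ∩ L(M2) ≠ ∅.

No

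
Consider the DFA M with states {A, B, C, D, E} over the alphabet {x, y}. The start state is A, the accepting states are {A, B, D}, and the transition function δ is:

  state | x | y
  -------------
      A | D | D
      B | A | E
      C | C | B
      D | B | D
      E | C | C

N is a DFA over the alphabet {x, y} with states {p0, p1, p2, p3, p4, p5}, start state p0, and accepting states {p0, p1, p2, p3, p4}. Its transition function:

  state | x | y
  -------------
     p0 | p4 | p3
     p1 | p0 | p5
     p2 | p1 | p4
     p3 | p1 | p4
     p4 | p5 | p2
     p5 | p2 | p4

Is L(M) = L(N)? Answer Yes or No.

No

The string xx is accepted by M but rejected by N.
So L(M) ≠ L(N).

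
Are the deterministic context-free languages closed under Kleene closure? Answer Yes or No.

L = {c aⁿbⁿ : n≥0} ∪ {cc aⁿb²ⁿ : n≥0} is a DCFL (the number of leading c's fixes which ratio the DPDA checks), but L* is not. Every word of L starts with c, so in a factorisation of the string cc aⁱbʲ (i≥1) into words of L each factor begins at one of the two c's: either the whole string is a single word of L (forcing j = 2i), or it splits as c · (c aⁱbʲ) with c ∈ L (take n = 0) and c aⁱbʲ ∈ L (forcing j = i). Thus L* ∩ cca⁺b* = {cc aⁿbⁿ : n≥1} ∪ {cc aⁿb²ⁿ : n≥1}. A DPDA for L* would give one for this intersection with a regular set, and, started from its configuration after reading cc, one for {aⁿbⁿ : n≥1} ∪ {aⁿb²ⁿ : n≥1}, which no deterministic PDA accepts (a DPDA for it would have a single run on aⁿb²ⁿ, accepting after the prefix aⁿbⁿ and accepting again after n more b's; an ordinary PDA that simulates it on a's and b's and, at any moment when it is accepting, may switch to reading only a fresh letter d while feeding each d to the simulation as a b, would accept aⁱbʲdᵏ (k≥1) exactly when both aⁱbʲ and aⁱbʲ⁺ᵏ are in the language, i.e. its language intersected with the regular set a*b*d⁺ would be exactly {aⁿbⁿdⁿ : n≥1} — impossible, since context-free languages are closed under intersection with regular sets and {aⁿbⁿdⁿ} is not context-free). So L* is not a DCFL.

No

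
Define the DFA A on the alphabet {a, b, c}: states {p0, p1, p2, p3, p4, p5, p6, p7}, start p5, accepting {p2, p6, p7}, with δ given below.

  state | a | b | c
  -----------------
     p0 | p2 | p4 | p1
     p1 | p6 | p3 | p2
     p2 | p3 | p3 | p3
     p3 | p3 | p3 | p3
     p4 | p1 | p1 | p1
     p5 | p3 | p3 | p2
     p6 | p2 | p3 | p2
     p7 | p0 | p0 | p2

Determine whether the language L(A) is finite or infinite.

The useful states (reachable from p5 and able to reach an accepting state) are {p2, p5}.
Restricted to these states the transition graph has no cycle, so every accepting path has bounded length and L is finite.

finite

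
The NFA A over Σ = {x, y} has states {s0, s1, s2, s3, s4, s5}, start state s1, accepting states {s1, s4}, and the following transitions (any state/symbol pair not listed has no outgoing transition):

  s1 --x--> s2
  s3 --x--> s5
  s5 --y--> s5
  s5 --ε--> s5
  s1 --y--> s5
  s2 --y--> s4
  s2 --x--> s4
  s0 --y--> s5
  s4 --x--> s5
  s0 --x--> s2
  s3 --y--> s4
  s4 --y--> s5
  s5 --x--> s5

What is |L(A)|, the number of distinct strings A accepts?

3

The useful subgraph on states {s1, s2, s4} is acyclic, so L(A) is finite; the longest accepting path visits 3 useful states, giving maximum string length 2.
Counting accepting paths from s1 by length: 1 of length 0, 2 of length 2. Total 3.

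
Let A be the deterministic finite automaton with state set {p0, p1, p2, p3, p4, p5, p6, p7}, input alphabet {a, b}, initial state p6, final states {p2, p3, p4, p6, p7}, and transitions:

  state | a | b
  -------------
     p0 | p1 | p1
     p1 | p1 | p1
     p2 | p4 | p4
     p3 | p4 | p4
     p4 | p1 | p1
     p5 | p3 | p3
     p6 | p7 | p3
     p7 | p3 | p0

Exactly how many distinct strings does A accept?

The useful subgraph on states {p3, p4, p6, p7} is acyclic, so L(A) is finite; the longest accepting path visits 4 useful states, giving maximum string length 3.
Counting accepting paths from p6 by length: 1 of length 0, 2 of length 1, 3 of length 2, 2 of length 3. Total 8.

8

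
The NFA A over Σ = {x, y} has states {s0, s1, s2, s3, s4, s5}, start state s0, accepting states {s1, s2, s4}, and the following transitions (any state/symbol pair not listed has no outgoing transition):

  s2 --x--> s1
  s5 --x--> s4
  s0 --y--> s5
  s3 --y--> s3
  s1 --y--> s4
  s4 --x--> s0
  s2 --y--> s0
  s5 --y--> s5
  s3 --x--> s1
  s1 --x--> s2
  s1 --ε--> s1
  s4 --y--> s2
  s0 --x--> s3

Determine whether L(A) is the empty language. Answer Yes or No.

No

The string xx is accepted: the run s0 → s3 → s1 ends in the accepting state s1.
Since at least one string is accepted, L(A) is not empty.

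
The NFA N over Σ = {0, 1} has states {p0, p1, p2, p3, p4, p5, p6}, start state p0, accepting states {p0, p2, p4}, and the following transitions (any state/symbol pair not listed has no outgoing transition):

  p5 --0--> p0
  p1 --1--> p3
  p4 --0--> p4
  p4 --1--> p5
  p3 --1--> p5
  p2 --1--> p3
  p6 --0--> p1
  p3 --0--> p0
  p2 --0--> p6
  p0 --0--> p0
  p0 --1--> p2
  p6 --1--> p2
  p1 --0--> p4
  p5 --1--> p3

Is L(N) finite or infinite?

infinite

State p0 is reachable from the start and can reach an accepting state, and it lies on the cycle p0 → p0.
Traversing that cycle any number of times yields accepted strings of unbounded length, so the language is infinite.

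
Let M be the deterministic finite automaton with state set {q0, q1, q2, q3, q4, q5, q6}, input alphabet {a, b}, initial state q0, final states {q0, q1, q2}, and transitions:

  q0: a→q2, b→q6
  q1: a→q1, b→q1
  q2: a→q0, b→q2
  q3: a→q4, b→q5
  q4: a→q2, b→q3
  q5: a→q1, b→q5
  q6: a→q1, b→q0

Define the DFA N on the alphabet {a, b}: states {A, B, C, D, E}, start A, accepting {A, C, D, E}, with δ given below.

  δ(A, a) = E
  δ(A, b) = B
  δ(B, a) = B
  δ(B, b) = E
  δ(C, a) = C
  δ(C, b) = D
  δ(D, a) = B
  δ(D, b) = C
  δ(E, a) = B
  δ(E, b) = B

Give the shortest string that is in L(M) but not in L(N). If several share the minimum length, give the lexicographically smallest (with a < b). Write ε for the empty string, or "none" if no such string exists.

aa

The string aa is accepted by M but not by N.
No shorter string lies in the difference, and aa is the lexicographically first length-2 string in L(M) \ L(N).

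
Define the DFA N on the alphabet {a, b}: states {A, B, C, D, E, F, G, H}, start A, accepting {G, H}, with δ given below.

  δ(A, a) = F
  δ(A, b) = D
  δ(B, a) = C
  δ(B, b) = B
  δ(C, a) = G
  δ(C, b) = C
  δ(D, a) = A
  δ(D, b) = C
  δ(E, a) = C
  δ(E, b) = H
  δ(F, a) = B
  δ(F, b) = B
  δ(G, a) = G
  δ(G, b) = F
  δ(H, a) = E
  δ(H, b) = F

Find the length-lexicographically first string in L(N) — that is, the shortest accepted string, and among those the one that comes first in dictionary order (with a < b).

bba

A breadth-first search from A reaches an accepting state first via the path A → D → C → G on input bba.
No string of length < 3 is accepted (BFS exhausts all shorter strings without reaching an accepting state), and bba is the lexicographically least accepting string of length 3.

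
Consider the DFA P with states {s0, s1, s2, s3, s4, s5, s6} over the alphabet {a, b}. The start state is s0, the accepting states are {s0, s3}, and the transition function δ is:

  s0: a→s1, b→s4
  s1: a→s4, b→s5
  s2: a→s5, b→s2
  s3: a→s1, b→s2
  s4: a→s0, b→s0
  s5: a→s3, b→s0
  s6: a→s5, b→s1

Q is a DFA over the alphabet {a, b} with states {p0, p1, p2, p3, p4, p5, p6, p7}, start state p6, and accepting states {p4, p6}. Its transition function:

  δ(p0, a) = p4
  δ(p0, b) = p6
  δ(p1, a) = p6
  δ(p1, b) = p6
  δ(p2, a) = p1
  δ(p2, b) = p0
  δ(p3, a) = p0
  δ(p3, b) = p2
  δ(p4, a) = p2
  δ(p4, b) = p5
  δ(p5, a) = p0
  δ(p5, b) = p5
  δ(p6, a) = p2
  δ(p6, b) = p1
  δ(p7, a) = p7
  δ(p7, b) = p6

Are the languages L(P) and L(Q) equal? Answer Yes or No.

Yes

Exploring the product automaton P × Q from the start pair (s0, p6), following both machines on each input symbol, reaches 6 state pairs: (s0, p6), (s1, p2), (s4, p1), (s5, p0), (s3, p4), (s2, p5).
P accepts in {s0, s3} and Q accepts in {p4, p6}. In every reachable pair the two components are either both accepting — (s0, p6), (s3, p4) — or both non-accepting, so no string is accepted by exactly one of the machines: L(P) \ L(Q) and L(Q) \ L(P) are both empty.
Hence every string is accepted by P iff it is accepted by Q, and the two languages coincide.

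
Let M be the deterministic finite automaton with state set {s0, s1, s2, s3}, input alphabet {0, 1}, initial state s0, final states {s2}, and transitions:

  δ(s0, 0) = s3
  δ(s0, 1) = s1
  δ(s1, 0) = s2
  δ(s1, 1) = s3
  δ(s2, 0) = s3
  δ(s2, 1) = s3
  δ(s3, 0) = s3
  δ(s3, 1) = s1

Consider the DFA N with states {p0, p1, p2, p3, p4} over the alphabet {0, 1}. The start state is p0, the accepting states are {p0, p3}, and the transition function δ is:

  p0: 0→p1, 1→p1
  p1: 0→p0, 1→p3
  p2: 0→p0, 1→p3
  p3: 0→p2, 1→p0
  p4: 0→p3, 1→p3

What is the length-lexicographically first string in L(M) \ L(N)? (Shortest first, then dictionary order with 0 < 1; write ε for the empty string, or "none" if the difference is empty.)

The string 010 is accepted by M but not by N.
No shorter string lies in the difference, and 010 is the lexicographically first length-3 string in L(M) \ L(N).

010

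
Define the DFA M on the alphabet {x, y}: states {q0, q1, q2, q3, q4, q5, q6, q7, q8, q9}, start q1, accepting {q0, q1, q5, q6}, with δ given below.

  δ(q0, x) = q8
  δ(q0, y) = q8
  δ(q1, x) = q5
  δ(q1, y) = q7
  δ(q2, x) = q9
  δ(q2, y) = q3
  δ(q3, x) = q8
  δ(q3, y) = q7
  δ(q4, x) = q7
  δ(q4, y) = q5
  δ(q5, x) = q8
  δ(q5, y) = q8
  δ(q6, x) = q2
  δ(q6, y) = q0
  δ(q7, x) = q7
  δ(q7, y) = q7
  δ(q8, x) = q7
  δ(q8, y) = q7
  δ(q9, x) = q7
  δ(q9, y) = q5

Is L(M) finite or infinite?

The useful states (reachable from q1 and able to reach an accepting state) are {q1, q5}.
Restricted to these states the transition graph has no cycle, so every accepting path has bounded length and L is finite.

finite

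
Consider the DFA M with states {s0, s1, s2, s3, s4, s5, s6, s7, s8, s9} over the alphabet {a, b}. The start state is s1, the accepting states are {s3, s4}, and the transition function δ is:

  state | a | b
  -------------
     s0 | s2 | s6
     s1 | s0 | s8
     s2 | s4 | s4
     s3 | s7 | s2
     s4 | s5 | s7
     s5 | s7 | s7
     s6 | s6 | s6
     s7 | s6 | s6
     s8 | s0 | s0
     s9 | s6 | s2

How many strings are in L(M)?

The useful subgraph on states {s0, s1, s2, s4, s8} is acyclic, so L(M) is finite; the longest accepting path visits 5 useful states, giving maximum string length 4.
Counting accepting paths from s1 by length: 2 of length 3, 4 of length 4. Total 6.

6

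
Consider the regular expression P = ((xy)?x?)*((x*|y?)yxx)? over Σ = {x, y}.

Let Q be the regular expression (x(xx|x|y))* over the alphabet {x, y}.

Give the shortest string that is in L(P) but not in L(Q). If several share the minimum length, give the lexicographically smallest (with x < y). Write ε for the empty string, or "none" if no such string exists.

x

The string x is accepted by P but not by Q.
No shorter string lies in the difference, and x is the lexicographically first length-1 string in L(P) \ L(Q).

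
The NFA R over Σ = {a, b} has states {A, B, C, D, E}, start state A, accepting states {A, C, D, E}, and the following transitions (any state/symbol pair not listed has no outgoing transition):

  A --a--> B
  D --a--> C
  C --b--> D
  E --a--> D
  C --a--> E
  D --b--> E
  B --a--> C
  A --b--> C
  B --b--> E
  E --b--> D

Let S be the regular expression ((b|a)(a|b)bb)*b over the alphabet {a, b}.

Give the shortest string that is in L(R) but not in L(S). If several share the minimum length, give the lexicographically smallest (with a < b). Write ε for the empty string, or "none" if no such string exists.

The empty string ε is accepted by R but not by S.
Since ε is the unique shortest string, it is the required witness.

ε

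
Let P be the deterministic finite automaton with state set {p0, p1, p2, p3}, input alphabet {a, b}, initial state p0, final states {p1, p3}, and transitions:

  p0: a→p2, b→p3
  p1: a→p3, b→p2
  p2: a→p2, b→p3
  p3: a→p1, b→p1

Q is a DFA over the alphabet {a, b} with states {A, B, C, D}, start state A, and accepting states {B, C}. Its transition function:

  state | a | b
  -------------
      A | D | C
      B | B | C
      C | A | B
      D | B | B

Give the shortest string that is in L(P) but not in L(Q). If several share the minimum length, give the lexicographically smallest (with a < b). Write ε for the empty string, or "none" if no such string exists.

ba

The string ba is accepted by P but not by Q.
No shorter string lies in the difference, and ba is the lexicographically first length-2 string in L(P) \ L(Q).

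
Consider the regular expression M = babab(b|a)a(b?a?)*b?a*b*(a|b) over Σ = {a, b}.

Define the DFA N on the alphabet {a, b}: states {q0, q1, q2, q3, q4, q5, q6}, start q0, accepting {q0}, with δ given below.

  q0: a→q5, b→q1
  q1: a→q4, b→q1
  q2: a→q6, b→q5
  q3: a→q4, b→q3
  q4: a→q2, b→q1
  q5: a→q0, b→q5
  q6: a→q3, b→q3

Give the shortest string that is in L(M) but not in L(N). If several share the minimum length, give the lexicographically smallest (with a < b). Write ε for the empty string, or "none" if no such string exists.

The string bababaaa is accepted by M but not by N.
No shorter string lies in the difference, and bababaaa is the lexicographically first length-8 string in L(M) \ L(N).

bababaaa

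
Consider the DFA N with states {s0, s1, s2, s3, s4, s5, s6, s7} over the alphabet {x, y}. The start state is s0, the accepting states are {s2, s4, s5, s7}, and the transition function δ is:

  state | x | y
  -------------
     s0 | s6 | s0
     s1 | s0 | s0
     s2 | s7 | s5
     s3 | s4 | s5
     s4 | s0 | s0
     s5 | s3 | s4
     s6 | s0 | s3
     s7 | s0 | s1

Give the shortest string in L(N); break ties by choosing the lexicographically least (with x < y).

xyx

A breadth-first search from s0 reaches an accepting state first via the path s0 → s6 → s3 → s4 on input xyx.
No string of length < 3 is accepted (BFS exhausts all shorter strings without reaching an accepting state), and xyx is the lexicographically least accepting string of length 3.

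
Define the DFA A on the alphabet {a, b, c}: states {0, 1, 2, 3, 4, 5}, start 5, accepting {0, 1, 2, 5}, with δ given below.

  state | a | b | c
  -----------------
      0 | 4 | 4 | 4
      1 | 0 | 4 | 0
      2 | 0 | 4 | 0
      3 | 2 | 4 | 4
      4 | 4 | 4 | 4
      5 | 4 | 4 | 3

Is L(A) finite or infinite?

The useful states (reachable from 5 and able to reach an accepting state) are {0, 2, 3, 5}.
Restricted to these states the transition graph has no cycle, so every accepting path has bounded length and L is finite.

finite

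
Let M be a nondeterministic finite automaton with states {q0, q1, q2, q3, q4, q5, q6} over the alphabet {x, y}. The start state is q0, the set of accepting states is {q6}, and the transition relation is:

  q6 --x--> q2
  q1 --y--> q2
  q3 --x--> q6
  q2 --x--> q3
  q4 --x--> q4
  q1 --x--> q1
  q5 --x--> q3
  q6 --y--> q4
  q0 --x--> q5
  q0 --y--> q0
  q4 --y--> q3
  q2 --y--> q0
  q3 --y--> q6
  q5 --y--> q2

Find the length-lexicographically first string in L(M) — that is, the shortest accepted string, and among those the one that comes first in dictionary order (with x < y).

xxx

A breadth-first search from q0 reaches an accepting state first via the path q0 → q5 → q3 → q6 on input xxx.
No string of length < 3 is accepted (BFS exhausts all shorter strings without reaching an accepting state), and xxx is the lexicographically least accepting string of length 3.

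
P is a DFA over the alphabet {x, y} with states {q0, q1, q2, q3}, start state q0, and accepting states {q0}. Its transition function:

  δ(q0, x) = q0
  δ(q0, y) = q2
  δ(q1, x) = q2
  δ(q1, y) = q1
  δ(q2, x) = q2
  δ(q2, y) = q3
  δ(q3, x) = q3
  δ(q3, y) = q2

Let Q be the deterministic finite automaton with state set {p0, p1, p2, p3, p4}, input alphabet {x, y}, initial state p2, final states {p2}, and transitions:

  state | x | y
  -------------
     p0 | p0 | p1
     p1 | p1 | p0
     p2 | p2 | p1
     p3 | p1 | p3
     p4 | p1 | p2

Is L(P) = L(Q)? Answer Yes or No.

Exploring the product automaton P × Q from the start pair (q0, p2), following both machines on each input symbol, reaches 3 state pairs: (q0, p2), (q2, p1), (q3, p0).
P accepts in {q0} and Q accepts in {p2}. In every reachable pair the two components are either both accepting — (q0, p2) — or both non-accepting, so no string is accepted by exactly one of the machines: L(P) \ L(Q) and L(Q) \ L(P) are both empty.
Hence every string is accepted by P iff it is accepted by Q, and the two languages coincide.

Yes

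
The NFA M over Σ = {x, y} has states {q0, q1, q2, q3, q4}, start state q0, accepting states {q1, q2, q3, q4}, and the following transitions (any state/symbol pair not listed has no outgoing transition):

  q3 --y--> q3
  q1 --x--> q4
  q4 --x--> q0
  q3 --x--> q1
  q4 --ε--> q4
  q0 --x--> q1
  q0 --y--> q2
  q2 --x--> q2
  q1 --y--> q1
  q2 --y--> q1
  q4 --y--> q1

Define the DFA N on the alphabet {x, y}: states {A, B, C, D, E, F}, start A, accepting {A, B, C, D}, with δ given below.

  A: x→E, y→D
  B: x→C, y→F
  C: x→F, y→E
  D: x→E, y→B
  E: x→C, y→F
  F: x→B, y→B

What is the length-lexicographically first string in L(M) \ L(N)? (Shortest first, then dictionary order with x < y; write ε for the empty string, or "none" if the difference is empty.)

The string x is accepted by M but not by N.
No shorter string lies in the difference, and x is the lexicographically first length-1 string in L(M) \ L(N).

x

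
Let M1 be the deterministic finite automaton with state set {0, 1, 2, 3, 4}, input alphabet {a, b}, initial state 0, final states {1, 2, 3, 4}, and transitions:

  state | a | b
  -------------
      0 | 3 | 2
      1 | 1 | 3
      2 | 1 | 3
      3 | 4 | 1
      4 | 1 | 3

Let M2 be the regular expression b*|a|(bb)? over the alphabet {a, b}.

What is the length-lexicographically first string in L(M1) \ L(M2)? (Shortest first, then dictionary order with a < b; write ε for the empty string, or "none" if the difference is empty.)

aa

The string aa is accepted by M1 but not by M2.
No shorter string lies in the difference, and aa is the lexicographically first length-2 string in L(M1) \ L(M2).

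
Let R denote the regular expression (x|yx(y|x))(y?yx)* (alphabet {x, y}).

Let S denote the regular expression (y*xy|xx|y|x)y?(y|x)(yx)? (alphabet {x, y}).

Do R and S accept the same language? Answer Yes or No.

No

The string x is accepted by R but rejected by S.
So L(R) ≠ L(S).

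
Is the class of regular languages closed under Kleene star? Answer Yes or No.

If R is a regular expression for L then R* denotes L*; on automata, add a new accepting start state with an ε-move into the old start state and ε-moves from every old accepting state back to it.
So the regular languages are closed under Kleene star.

Yes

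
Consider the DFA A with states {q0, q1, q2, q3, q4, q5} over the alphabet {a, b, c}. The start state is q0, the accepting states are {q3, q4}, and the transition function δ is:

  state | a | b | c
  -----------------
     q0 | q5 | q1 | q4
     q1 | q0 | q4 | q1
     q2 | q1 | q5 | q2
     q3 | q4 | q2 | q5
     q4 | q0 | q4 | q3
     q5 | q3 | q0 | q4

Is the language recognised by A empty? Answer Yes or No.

The string c is accepted: the run q0 → q4 ends in the accepting state q4.
Since at least one string is accepted, L(A) is not empty.

No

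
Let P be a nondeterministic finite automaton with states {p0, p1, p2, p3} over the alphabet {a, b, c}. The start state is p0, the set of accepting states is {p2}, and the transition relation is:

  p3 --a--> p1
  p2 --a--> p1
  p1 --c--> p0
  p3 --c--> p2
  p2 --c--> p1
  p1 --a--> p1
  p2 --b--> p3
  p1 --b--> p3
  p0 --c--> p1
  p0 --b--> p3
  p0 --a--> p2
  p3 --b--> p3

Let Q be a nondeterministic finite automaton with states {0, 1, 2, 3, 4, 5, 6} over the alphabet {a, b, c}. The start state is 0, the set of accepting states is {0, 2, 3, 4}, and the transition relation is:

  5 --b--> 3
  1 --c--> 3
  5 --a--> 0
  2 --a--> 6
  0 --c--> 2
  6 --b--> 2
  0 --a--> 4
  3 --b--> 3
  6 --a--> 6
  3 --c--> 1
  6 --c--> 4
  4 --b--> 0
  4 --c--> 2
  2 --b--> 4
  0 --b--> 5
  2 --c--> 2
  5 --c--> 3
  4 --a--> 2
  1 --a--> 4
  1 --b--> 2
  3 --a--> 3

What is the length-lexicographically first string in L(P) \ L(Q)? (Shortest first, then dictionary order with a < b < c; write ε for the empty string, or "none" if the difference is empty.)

bbc

The string bbc is accepted by P but not by Q.
No shorter string lies in the difference, and bbc is the lexicographically first length-3 string in L(P) \ L(Q).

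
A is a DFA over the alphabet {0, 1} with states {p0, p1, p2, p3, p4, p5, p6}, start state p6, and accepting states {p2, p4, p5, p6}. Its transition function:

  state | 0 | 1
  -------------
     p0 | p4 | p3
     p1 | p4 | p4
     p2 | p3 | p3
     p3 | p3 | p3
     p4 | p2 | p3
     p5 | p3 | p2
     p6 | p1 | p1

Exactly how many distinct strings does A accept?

9

The useful subgraph on states {p1, p2, p4, p6} is acyclic, so L(A) is finite; the longest accepting path visits 4 useful states, giving maximum string length 3.
Counting accepting paths from p6 by length: 1 of length 0, 4 of length 2, 4 of length 3. Total 9.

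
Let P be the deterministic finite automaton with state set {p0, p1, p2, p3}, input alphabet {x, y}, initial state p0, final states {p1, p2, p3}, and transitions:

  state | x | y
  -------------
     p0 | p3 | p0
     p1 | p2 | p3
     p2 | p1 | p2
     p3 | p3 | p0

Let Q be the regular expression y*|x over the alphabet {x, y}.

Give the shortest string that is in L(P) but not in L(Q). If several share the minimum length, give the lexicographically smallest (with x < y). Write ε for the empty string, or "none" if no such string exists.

xx

The string xx is accepted by P but not by Q.
No shorter string lies in the difference, and xx is the lexicographically first length-2 string in L(P) \ L(Q).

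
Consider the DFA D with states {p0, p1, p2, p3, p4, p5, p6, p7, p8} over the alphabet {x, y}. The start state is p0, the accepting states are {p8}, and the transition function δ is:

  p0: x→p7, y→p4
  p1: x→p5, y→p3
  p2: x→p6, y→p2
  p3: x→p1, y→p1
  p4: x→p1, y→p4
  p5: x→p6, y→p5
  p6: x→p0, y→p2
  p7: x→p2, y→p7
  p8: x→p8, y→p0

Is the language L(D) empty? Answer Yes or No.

Yes

The states reachable from the start state are {p0, p1, p2, p3, p4, p5, p6, p7}.
None of the accepting states {p8} is reachable, so no string is accepted and L(D) = ∅.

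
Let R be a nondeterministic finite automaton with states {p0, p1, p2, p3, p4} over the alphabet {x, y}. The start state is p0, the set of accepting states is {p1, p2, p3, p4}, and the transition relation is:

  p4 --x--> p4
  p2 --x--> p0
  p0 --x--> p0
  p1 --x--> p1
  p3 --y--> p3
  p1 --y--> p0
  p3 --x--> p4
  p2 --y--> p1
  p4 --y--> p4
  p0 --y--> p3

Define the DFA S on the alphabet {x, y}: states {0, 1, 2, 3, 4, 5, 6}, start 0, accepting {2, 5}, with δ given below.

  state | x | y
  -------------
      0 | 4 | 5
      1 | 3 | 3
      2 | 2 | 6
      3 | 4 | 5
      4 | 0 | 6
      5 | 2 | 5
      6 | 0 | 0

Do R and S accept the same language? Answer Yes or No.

The string xy is accepted by R but rejected by S.
So L(R) ≠ L(S).

No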